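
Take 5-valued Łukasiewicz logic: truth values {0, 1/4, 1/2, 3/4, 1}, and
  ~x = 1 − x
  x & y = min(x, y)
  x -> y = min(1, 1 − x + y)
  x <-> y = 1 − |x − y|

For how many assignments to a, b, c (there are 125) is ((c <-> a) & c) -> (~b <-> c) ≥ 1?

108

value 1: 108 assignments (counts)
value 3/4: 8 assignments
value 1/2: 6 assignments
value 1/4: 2 assignments
value 0: 1 assignment
So 108 of the 125 assignments meet the threshold.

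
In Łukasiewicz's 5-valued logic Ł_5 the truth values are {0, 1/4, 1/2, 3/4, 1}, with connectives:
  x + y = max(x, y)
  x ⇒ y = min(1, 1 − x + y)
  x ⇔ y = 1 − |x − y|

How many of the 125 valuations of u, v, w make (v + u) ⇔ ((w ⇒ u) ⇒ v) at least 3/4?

83

value 1: 49 assignments (counts)
value 3/4: 34 assignments (counts)
value 1/2: 23 assignments
value 1/4: 13 assignments
value 0: 6 assignments
So 83 of the 125 assignments meet the threshold.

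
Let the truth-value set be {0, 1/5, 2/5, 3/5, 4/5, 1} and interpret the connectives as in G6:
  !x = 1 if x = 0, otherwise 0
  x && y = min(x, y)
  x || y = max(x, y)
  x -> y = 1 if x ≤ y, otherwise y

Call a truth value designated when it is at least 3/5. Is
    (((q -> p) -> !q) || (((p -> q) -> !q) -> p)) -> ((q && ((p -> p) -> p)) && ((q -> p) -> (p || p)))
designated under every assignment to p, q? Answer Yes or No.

Counterexample: take p = 0, q = 0.
q -> p = 0 -> 0 = 1
!q = !0 = 1
(q -> p) -> !q = 1 -> 1 = 1
p -> q = 0 -> 0 = 1
!q = !0 = 1
(p -> q) -> !q = 1 -> 1 = 1
((p -> q) -> !q) -> p = 1 -> 0 = 0
((q -> p) -> !q) || (((p -> q) -> !q) -> p) = 1 || 0 = 1
p -> p = 0 -> 0 = 1
(p -> p) -> p = 1 -> 0 = 0
q && ((p -> p) -> p) = 0 && 0 = 0
q -> p = 0 -> 0 = 1
p || p = 0 || 0 = 0
(q -> p) -> (p || p) = 1 -> 0 = 0
(q && ((p -> p) -> p)) && ((q -> p) -> (p || p)) = 0 && 0 = 0
(((q -> p) -> !q) || (((p -> q) -> !q) -> p)) -> ((q && ((p -> p) -> p)) && ((q -> p) -> (p || p))) = 1 -> 0 = 0
This gives 0, which is below 3/5.

No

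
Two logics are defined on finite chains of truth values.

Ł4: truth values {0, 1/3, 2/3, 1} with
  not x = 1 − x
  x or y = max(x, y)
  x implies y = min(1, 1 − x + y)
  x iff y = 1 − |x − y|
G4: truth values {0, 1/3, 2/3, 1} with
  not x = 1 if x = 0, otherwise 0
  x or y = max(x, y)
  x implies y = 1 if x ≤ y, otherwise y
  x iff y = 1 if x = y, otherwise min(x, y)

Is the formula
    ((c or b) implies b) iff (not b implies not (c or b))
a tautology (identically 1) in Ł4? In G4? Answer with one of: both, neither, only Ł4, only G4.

only Ł4

In Ł4: every assignment gives 1 — tautology.
In G4: at b = 1/3, c = 2/3 the value is 1/3 — not a tautology.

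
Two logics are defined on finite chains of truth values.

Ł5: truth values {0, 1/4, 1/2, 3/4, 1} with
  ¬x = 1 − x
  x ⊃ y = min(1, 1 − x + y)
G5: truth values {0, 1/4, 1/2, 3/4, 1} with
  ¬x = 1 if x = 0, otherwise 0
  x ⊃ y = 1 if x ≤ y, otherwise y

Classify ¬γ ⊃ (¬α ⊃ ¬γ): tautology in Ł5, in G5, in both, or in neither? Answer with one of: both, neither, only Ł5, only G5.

both

In Ł5: every assignment gives 1 — tautology.
In G5: every assignment gives 1 — tautology.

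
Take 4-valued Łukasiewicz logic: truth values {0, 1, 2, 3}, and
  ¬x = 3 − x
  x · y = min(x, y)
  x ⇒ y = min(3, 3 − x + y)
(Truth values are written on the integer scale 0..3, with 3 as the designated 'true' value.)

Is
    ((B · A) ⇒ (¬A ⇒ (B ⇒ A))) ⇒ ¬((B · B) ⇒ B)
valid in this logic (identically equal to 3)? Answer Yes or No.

Counterexample: take A = 0, B = 0.
B · A = 0 · 0 = 0
¬A = ¬0 = 3
B ⇒ A = 0 ⇒ 0 = 3
¬A ⇒ (B ⇒ A) = 3 ⇒ 3 = 3
(B · A) ⇒ (¬A ⇒ (B ⇒ A)) = 0 ⇒ 3 = 3
B · B = 0 · 0 = 0
(B · B) ⇒ B = 0 ⇒ 0 = 3
¬((B · B) ⇒ B) = ¬3 = 0
((B · A) ⇒ (¬A ⇒ (B ⇒ A))) ⇒ ¬((B · B) ⇒ B) = 3 ⇒ 0 = 0
This gives 0 ≠ 3.

No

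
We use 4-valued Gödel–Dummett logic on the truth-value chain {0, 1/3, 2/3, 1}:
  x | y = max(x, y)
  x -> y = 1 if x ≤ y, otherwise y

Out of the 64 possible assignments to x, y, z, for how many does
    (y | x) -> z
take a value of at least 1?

30

value 1: 30 assignments (counts)
value 2/3: 7 assignments
value 1/3: 12 assignments
value 0: 15 assignments
So 30 of the 64 assignments meet the threshold.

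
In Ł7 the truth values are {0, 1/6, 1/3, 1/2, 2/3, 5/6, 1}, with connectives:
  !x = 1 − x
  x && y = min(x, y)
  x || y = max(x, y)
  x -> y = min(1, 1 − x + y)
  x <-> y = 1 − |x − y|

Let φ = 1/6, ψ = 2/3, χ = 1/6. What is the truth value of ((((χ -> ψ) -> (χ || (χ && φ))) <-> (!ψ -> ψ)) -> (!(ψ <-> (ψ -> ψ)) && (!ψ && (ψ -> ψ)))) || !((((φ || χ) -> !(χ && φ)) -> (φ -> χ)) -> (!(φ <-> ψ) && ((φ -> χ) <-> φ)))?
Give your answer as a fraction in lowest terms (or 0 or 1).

1

χ -> ψ = 1/6 -> 2/3 = 1
χ && φ = 1/6 && 1/6 = 1/6
χ || (χ && φ) = 1/6 || 1/6 = 1/6
(χ -> ψ) -> (χ || (χ && φ)) = 1 -> 1/6 = 1/6
!ψ = !2/3 = 1/3
!ψ -> ψ = 1/3 -> 2/3 = 1
((χ -> ψ) -> (χ || (χ && φ))) <-> (!ψ -> ψ) = 1/6 <-> 1 = 1/6
ψ -> ψ = 2/3 -> 2/3 = 1
ψ <-> (ψ -> ψ) = 2/3 <-> 1 = 2/3
!(ψ <-> (ψ -> ψ)) = !2/3 = 1/3
!ψ = !2/3 = 1/3
ψ -> ψ = 2/3 -> 2/3 = 1
!ψ && (ψ -> ψ) = 1/3 && 1 = 1/3
!(ψ <-> (ψ -> ψ)) && (!ψ && (ψ -> ψ)) = 1/3 && 1/3 = 1/3
(((χ -> ψ) -> (χ || (χ && φ))) <-> (!ψ -> ψ)) -> (!(ψ <-> (ψ -> ψ)) && (!ψ && (ψ -> ψ))) = 1/6 -> 1/3 = 1
φ || χ = 1/6 || 1/6 = 1/6
χ && φ = 1/6 && 1/6 = 1/6
!(χ && φ) = !1/6 = 5/6
(φ || χ) -> !(χ && φ) = 1/6 -> 5/6 = 1
φ -> χ = 1/6 -> 1/6 = 1
((φ || χ) -> !(χ && φ)) -> (φ -> χ) = 1 -> 1 = 1
φ <-> ψ = 1/6 <-> 2/3 = 1/2
!(φ <-> ψ) = !1/2 = 1/2
φ -> χ = 1/6 -> 1/6 = 1
(φ -> χ) <-> φ = 1 <-> 1/6 = 1/6
!(φ <-> ψ) && ((φ -> χ) <-> φ) = 1/2 && 1/6 = 1/6
(((φ || χ) -> !(χ && φ)) -> (φ -> χ)) -> (!(φ <-> ψ) && ((φ -> χ) <-> φ)) = 1 -> 1/6 = 1/6
!((((φ || χ) -> !(χ && φ)) -> (φ -> χ)) -> (!(φ <-> ψ) && ((φ -> χ) <-> φ))) = !1/6 = 5/6
((((χ -> ψ) -> (χ || (χ && φ))) <-> (!ψ -> ψ)) -> (!(ψ <-> (ψ -> ψ)) && (!ψ && (ψ -> ψ)))) || !((((φ || χ) -> !(χ && φ)) -> (φ -> χ)) -> (!(φ <-> ψ) && ((φ -> χ) <-> φ))) = 1 || 5/6 = 1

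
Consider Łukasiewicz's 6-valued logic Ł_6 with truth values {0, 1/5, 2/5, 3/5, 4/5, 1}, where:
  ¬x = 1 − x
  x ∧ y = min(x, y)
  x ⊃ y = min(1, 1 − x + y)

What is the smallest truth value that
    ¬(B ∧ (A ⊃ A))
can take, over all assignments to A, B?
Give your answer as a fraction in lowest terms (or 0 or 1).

0

Take A = 0, B = 1:
A ⊃ A = 0 ⊃ 0 = 1
B ∧ (A ⊃ A) = 1 ∧ 1 = 1
¬(B ∧ (A ⊃ A)) = ¬1 = 0
No assignment yields a value below 0, so this is the minimum.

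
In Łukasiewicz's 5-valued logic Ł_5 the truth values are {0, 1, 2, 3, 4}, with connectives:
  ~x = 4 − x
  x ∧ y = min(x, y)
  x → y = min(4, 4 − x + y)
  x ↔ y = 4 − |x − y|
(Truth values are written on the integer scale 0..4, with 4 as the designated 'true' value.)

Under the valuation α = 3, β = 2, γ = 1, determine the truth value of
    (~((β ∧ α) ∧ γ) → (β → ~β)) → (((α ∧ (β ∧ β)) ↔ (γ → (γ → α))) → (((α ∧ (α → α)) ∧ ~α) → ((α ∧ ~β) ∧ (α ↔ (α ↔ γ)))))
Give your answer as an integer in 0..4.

β ∧ α = 2 ∧ 3 = 2
(β ∧ α) ∧ γ = 2 ∧ 1 = 1
~((β ∧ α) ∧ γ) = ~1 = 3
~β = ~2 = 2
β → ~β = 2 → 2 = 4
~((β ∧ α) ∧ γ) → (β → ~β) = 3 → 4 = 4
β ∧ β = 2 ∧ 2 = 2
α ∧ (β ∧ β) = 3 ∧ 2 = 2
γ → α = 1 → 3 = 4
γ → (γ → α) = 1 → 4 = 4
(α ∧ (β ∧ β)) ↔ (γ → (γ → α)) = 2 ↔ 4 = 2
α → α = 3 → 3 = 4
α ∧ (α → α) = 3 ∧ 4 = 3
~α = ~3 = 1
(α ∧ (α → α)) ∧ ~α = 3 ∧ 1 = 1
~β = ~2 = 2
α ∧ ~β = 3 ∧ 2 = 2
α ↔ γ = 3 ↔ 1 = 2
α ↔ (α ↔ γ) = 3 ↔ 2 = 3
(α ∧ ~β) ∧ (α ↔ (α ↔ γ)) = 2 ∧ 3 = 2
((α ∧ (α → α)) ∧ ~α) → ((α ∧ ~β) ∧ (α ↔ (α ↔ γ))) = 1 → 2 = 4
((α ∧ (β ∧ β)) ↔ (γ → (γ → α))) → (((α ∧ (α → α)) ∧ ~α) → ((α ∧ ~β) ∧ (α ↔ (α ↔ γ)))) = 2 → 4 = 4
(~((β ∧ α) ∧ γ) → (β → ~β)) → (((α ∧ (β ∧ β)) ↔ (γ → (γ → α))) → (((α ∧ (α → α)) ∧ ~α) → ((α ∧ ~β) ∧ (α ↔ (α ↔ γ))))) = 4 → 4 = 4

4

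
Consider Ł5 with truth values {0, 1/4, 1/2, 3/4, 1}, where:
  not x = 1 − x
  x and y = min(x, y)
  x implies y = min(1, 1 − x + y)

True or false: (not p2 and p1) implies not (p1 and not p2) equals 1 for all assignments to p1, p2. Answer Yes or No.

No

Counterexample: take p1 = 3/4, p2 = 0.
not p2 = not 0 = 1
not p2 and p1 = 1 and 3/4 = 3/4
p1 and not p2 = 3/4 and 1 = 3/4
not (p1 and not p2) = not 3/4 = 1/4
(not p2 and p1) implies not (p1 and not p2) = 3/4 implies 1/4 = 1/2
This gives 1/2 ≠ 1.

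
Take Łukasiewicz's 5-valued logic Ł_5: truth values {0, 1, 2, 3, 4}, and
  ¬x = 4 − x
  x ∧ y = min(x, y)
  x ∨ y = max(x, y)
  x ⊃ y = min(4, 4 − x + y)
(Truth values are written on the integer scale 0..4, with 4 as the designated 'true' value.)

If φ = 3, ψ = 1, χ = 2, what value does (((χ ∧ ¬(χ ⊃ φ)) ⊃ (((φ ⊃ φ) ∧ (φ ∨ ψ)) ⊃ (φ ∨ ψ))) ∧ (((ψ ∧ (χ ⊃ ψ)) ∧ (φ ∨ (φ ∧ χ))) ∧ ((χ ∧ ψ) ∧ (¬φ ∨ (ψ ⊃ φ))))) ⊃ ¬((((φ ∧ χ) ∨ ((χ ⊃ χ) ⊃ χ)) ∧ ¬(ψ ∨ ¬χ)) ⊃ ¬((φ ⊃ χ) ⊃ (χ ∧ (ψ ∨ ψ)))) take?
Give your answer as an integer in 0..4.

3

χ ⊃ φ = 2 ⊃ 3 = 4
¬(χ ⊃ φ) = ¬4 = 0
χ ∧ ¬(χ ⊃ φ) = 2 ∧ 0 = 0
φ ⊃ φ = 3 ⊃ 3 = 4
φ ∨ ψ = 3 ∨ 1 = 3
(φ ⊃ φ) ∧ (φ ∨ ψ) = 4 ∧ 3 = 3
φ ∨ ψ = 3 ∨ 1 = 3
((φ ⊃ φ) ∧ (φ ∨ ψ)) ⊃ (φ ∨ ψ) = 3 ⊃ 3 = 4
(χ ∧ ¬(χ ⊃ φ)) ⊃ (((φ ⊃ φ) ∧ (φ ∨ ψ)) ⊃ (φ ∨ ψ)) = 0 ⊃ 4 = 4
χ ⊃ ψ = 2 ⊃ 1 = 3
ψ ∧ (χ ⊃ ψ) = 1 ∧ 3 = 1
φ ∧ χ = 3 ∧ 2 = 2
φ ∨ (φ ∧ χ) = 3 ∨ 2 = 3
(ψ ∧ (χ ⊃ ψ)) ∧ (φ ∨ (φ ∧ χ)) = 1 ∧ 3 = 1
χ ∧ ψ = 2 ∧ 1 = 1
¬φ = ¬3 = 1
ψ ⊃ φ = 1 ⊃ 3 = 4
¬φ ∨ (ψ ⊃ φ) = 1 ∨ 4 = 4
(χ ∧ ψ) ∧ (¬φ ∨ (ψ ⊃ φ)) = 1 ∧ 4 = 1
((ψ ∧ (χ ⊃ ψ)) ∧ (φ ∨ (φ ∧ χ))) ∧ ((χ ∧ ψ) ∧ (¬φ ∨ (ψ ⊃ φ))) = 1 ∧ 1 = 1
((χ ∧ ¬(χ ⊃ φ)) ⊃ (((φ ⊃ φ) ∧ (φ ∨ ψ)) ⊃ (φ ∨ ψ))) ∧ (((ψ ∧ (χ ⊃ ψ)) ∧ (φ ∨ (φ ∧ χ))) ∧ ((χ ∧ ψ) ∧ (¬φ ∨ (ψ ⊃ φ)))) = 4 ∧ 1 = 1
φ ∧ χ = 3 ∧ 2 = 2
χ ⊃ χ = 2 ⊃ 2 = 4
(χ ⊃ χ) ⊃ χ = 4 ⊃ 2 = 2
(φ ∧ χ) ∨ ((χ ⊃ χ) ⊃ χ) = 2 ∨ 2 = 2
¬χ = ¬2 = 2
ψ ∨ ¬χ = 1 ∨ 2 = 2
¬(ψ ∨ ¬χ) = ¬2 = 2
((φ ∧ χ) ∨ ((χ ⊃ χ) ⊃ χ)) ∧ ¬(ψ ∨ ¬χ) = 2 ∧ 2 = 2
φ ⊃ χ = 3 ⊃ 2 = 3
ψ ∨ ψ = 1 ∨ 1 = 1
χ ∧ (ψ ∨ ψ) = 2 ∧ 1 = 1
(φ ⊃ χ) ⊃ (χ ∧ (ψ ∨ ψ)) = 3 ⊃ 1 = 2
¬((φ ⊃ χ) ⊃ (χ ∧ (ψ ∨ ψ))) = ¬2 = 2
(((φ ∧ χ) ∨ ((χ ⊃ χ) ⊃ χ)) ∧ ¬(ψ ∨ ¬χ)) ⊃ ¬((φ ⊃ χ) ⊃ (χ ∧ (ψ ∨ ψ))) = 2 ⊃ 2 = 4
¬((((φ ∧ χ) ∨ ((χ ⊃ χ) ⊃ χ)) ∧ ¬(ψ ∨ ¬χ)) ⊃ ¬((φ ⊃ χ) ⊃ (χ ∧ (ψ ∨ ψ)))) = ¬4 = 0
(((χ ∧ ¬(χ ⊃ φ)) ⊃ (((φ ⊃ φ) ∧ (φ ∨ ψ)) ⊃ (φ ∨ ψ))) ∧ (((ψ ∧ (χ ⊃ ψ)) ∧ (φ ∨ (φ ∧ χ))) ∧ ((χ ∧ ψ) ∧ (¬φ ∨ (ψ ⊃ φ))))) ⊃ ¬((((φ ∧ χ) ∨ ((χ ⊃ χ) ⊃ χ)) ∧ ¬(ψ ∨ ¬χ)) ⊃ ¬((φ ⊃ χ) ⊃ (χ ∧ (ψ ∨ ψ)))) = 1 ⊃ 0 = 3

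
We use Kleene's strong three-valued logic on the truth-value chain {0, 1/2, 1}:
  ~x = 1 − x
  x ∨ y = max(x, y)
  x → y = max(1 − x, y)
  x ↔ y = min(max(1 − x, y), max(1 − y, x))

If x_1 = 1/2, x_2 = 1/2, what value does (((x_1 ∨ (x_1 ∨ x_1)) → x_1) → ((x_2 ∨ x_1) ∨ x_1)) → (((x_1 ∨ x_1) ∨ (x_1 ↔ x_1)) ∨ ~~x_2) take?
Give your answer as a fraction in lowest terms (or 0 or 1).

1/2

x_1 ∨ x_1 = 1/2 ∨ 1/2 = 1/2
x_1 ∨ (x_1 ∨ x_1) = 1/2 ∨ 1/2 = 1/2
(x_1 ∨ (x_1 ∨ x_1)) → x_1 = 1/2 → 1/2 = 1/2
x_2 ∨ x_1 = 1/2 ∨ 1/2 = 1/2
(x_2 ∨ x_1) ∨ x_1 = 1/2 ∨ 1/2 = 1/2
((x_1 ∨ (x_1 ∨ x_1)) → x_1) → ((x_2 ∨ x_1) ∨ x_1) = 1/2 → 1/2 = 1/2
x_1 ∨ x_1 = 1/2 ∨ 1/2 = 1/2
x_1 ↔ x_1 = 1/2 ↔ 1/2 = 1/2
(x_1 ∨ x_1) ∨ (x_1 ↔ x_1) = 1/2 ∨ 1/2 = 1/2
~x_2 = ~1/2 = 1/2
~~x_2 = ~1/2 = 1/2
((x_1 ∨ x_1) ∨ (x_1 ↔ x_1)) ∨ ~~x_2 = 1/2 ∨ 1/2 = 1/2
(((x_1 ∨ (x_1 ∨ x_1)) → x_1) → ((x_2 ∨ x_1) ∨ x_1)) → (((x_1 ∨ x_1) ∨ (x_1 ↔ x_1)) ∨ ~~x_2) = 1/2 → 1/2 = 1/2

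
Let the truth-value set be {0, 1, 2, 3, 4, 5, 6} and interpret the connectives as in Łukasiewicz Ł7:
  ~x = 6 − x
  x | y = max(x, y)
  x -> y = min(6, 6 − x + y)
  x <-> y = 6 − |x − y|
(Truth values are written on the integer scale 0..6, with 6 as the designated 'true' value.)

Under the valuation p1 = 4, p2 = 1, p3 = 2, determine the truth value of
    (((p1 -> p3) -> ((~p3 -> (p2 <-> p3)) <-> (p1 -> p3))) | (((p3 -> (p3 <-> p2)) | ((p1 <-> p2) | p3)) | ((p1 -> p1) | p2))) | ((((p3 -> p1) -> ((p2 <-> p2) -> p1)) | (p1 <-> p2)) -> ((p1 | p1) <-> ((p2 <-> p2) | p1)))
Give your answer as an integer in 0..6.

p1 -> p3 = 4 -> 2 = 4
~p3 = ~2 = 4
p2 <-> p3 = 1 <-> 2 = 5
~p3 -> (p2 <-> p3) = 4 -> 5 = 6
p1 -> p3 = 4 -> 2 = 4
(~p3 -> (p2 <-> p3)) <-> (p1 -> p3) = 6 <-> 4 = 4
(p1 -> p3) -> ((~p3 -> (p2 <-> p3)) <-> (p1 -> p3)) = 4 -> 4 = 6
p3 <-> p2 = 2 <-> 1 = 5
p3 -> (p3 <-> p2) = 2 -> 5 = 6
p1 <-> p2 = 4 <-> 1 = 3
(p1 <-> p2) | p3 = 3 | 2 = 3
(p3 -> (p3 <-> p2)) | ((p1 <-> p2) | p3) = 6 | 3 = 6
p1 -> p1 = 4 -> 4 = 6
(p1 -> p1) | p2 = 6 | 1 = 6
((p3 -> (p3 <-> p2)) | ((p1 <-> p2) | p3)) | ((p1 -> p1) | p2) = 6 | 6 = 6
((p1 -> p3) -> ((~p3 -> (p2 <-> p3)) <-> (p1 -> p3))) | (((p3 -> (p3 <-> p2)) | ((p1 <-> p2) | p3)) | ((p1 -> p1) | p2)) = 6 | 6 = 6
p3 -> p1 = 2 -> 4 = 6
p2 <-> p2 = 1 <-> 1 = 6
(p2 <-> p2) -> p1 = 6 -> 4 = 4
(p3 -> p1) -> ((p2 <-> p2) -> p1) = 6 -> 4 = 4
p1 <-> p2 = 4 <-> 1 = 3
((p3 -> p1) -> ((p2 <-> p2) -> p1)) | (p1 <-> p2) = 4 | 3 = 4
p1 | p1 = 4 | 4 = 4
p2 <-> p2 = 1 <-> 1 = 6
(p2 <-> p2) | p1 = 6 | 4 = 6
(p1 | p1) <-> ((p2 <-> p2) | p1) = 4 <-> 6 = 4
(((p3 -> p1) -> ((p2 <-> p2) -> p1)) | (p1 <-> p2)) -> ((p1 | p1) <-> ((p2 <-> p2) | p1)) = 4 -> 4 = 6
(((p1 -> p3) -> ((~p3 -> (p2 <-> p3)) <-> (p1 -> p3))) | (((p3 -> (p3 <-> p2)) | ((p1 <-> p2) | p3)) | ((p1 -> p1) | p2))) | ((((p3 -> p1) -> ((p2 <-> p2) -> p1)) | (p1 <-> p2)) -> ((p1 | p1) <-> ((p2 <-> p2) | p1))) = 6 | 6 = 6

6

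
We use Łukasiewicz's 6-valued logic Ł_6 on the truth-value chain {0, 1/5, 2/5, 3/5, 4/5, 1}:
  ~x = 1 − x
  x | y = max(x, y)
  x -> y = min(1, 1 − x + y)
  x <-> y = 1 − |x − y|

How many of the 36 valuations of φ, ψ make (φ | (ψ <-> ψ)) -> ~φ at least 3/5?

18

value 1: 6 assignments (counts)
value 4/5: 6 assignments (counts)
value 3/5: 6 assignments (counts)
value 2/5: 6 assignments
value 1/5: 6 assignments
value 0: 6 assignments
So 18 of the 36 assignments meet the threshold.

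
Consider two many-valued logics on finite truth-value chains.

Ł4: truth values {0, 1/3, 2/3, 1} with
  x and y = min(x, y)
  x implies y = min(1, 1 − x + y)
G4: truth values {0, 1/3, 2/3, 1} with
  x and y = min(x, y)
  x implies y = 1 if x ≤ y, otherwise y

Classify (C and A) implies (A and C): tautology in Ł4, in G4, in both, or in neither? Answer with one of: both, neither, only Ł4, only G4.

In Ł4: every assignment gives 1 — tautology.
In G4: every assignment gives 1 — tautology.

both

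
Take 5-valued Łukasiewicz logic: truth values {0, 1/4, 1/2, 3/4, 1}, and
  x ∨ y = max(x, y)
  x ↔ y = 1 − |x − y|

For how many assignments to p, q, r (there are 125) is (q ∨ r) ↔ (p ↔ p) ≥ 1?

value 1: 45 assignments (counts)
value 3/4: 35 assignments
value 1/2: 25 assignments
value 1/4: 15 assignments
value 0: 5 assignments
So 45 of the 125 assignments meet the threshold.

45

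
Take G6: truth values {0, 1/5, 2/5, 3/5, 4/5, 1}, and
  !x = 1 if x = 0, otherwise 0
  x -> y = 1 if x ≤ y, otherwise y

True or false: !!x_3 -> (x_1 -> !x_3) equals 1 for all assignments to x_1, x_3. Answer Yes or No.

No

Counterexample: take x_1 = 1/5, x_3 = 1/5.
!x_3 = !1/5 = 0
!!x_3 = !0 = 1
x_1 -> !x_3 = 1/5 -> 0 = 0
!!x_3 -> (x_1 -> !x_3) = 1 -> 0 = 0
This gives 0 ≠ 1.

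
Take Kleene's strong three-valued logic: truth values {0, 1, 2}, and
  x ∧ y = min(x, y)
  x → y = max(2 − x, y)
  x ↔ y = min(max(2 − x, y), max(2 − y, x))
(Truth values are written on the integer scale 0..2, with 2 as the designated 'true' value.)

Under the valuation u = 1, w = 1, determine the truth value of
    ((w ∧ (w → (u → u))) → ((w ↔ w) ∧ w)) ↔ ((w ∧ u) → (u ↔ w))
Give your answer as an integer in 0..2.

1

u → u = 1 → 1 = 1
w → (u → u) = 1 → 1 = 1
w ∧ (w → (u → u)) = 1 ∧ 1 = 1
w ↔ w = 1 ↔ 1 = 1
(w ↔ w) ∧ w = 1 ∧ 1 = 1
(w ∧ (w → (u → u))) → ((w ↔ w) ∧ w) = 1 → 1 = 1
w ∧ u = 1 ∧ 1 = 1
u ↔ w = 1 ↔ 1 = 1
(w ∧ u) → (u ↔ w) = 1 → 1 = 1
((w ∧ (w → (u → u))) → ((w ↔ w) ∧ w)) ↔ ((w ∧ u) → (u ↔ w)) = 1 ↔ 1 = 1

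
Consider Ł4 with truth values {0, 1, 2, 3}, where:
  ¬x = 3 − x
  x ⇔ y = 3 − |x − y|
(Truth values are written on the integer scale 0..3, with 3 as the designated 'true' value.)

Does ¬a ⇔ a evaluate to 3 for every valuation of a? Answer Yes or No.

No

Counterexample: take a = 0.
¬a = ¬0 = 3
¬a ⇔ a = 3 ⇔ 0 = 0
This gives 0 ≠ 3.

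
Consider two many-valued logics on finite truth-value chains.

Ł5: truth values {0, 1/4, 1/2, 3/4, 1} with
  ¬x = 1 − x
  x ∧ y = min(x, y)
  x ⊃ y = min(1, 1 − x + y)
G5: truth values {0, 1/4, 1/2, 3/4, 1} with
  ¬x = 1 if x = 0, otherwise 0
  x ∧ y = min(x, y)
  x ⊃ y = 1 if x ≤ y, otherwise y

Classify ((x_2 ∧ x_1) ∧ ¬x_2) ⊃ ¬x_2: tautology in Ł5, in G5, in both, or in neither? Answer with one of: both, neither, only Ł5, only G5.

both

In Ł5: every assignment gives 1 — tautology.
In G5: every assignment gives 1 — tautology.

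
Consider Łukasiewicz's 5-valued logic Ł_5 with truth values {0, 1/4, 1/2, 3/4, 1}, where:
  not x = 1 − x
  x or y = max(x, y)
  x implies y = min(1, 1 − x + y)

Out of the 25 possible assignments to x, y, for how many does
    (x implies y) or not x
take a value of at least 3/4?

value 1: 15 assignments (counts)
value 3/4: 4 assignments (counts)
value 1/2: 3 assignments
value 1/4: 2 assignments
value 0: 1 assignment
So 19 of the 25 assignments meet the threshold.

19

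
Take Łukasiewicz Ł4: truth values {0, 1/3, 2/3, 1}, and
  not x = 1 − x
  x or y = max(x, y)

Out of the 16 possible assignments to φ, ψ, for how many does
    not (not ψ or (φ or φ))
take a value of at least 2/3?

4

φ = 0, ψ = 0 ↦ 0  <
φ = 0, ψ = 1/3 ↦ 1/3  <
φ = 0, ψ = 2/3 ↦ 2/3  ≥
φ = 0, ψ = 1 ↦ 1  ≥
φ = 1/3, ψ = 0 ↦ 0  <
φ = 1/3, ψ = 1/3 ↦ 1/3  <
φ = 1/3, ψ = 2/3 ↦ 2/3  ≥
φ = 1/3, ψ = 1 ↦ 2/3  ≥
φ = 2/3, ψ = 0 ↦ 0  <
φ = 2/3, ψ = 1/3 ↦ 1/3  <
φ = 2/3, ψ = 2/3 ↦ 1/3  <
φ = 2/3, ψ = 1 ↦ 1/3  <
φ = 1, ψ = 0 ↦ 0  <
φ = 1, ψ = 1/3 ↦ 0  <
φ = 1, ψ = 2/3 ↦ 0  <
φ = 1, ψ = 1 ↦ 0  <
So 4 of the 16 assignments meet the threshold.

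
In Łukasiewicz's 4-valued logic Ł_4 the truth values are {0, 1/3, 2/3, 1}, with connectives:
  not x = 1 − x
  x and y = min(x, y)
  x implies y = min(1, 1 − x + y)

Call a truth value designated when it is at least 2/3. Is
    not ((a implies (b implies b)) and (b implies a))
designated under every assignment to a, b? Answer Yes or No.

Counterexample: take a = 0, b = 0.
b implies b = 0 implies 0 = 1
a implies (b implies b) = 0 implies 1 = 1
b implies a = 0 implies 0 = 1
(a implies (b implies b)) and (b implies a) = 1 and 1 = 1
not ((a implies (b implies b)) and (b implies a)) = not 1 = 0
This gives 0, which is below 2/3.

No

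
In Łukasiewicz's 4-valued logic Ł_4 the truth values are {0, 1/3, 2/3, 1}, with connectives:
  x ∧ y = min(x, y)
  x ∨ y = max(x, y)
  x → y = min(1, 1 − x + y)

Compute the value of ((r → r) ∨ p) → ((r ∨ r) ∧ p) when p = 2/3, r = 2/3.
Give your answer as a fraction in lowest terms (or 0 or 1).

r → r = 2/3 → 2/3 = 1
(r → r) ∨ p = 1 ∨ 2/3 = 1
r ∨ r = 2/3 ∨ 2/3 = 2/3
(r ∨ r) ∧ p = 2/3 ∧ 2/3 = 2/3
((r → r) ∨ p) → ((r ∨ r) ∧ p) = 1 → 2/3 = 2/3

2/3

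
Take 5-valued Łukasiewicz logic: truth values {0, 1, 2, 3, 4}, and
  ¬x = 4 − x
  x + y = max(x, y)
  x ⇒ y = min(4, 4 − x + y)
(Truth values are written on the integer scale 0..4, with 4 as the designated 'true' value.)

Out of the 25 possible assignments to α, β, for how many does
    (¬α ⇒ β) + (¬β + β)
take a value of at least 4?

value 4: 19 assignments (counts)
value 3: 5 assignments
value 2: 1 assignment
So 19 of the 25 assignments meet the threshold.

19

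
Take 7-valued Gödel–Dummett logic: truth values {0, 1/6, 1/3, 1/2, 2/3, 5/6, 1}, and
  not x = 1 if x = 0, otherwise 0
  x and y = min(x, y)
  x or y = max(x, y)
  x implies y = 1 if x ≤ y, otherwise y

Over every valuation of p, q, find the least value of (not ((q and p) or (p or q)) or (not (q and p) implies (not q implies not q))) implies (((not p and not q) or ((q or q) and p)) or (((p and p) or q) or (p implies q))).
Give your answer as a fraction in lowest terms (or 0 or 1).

Take p = 1/6, q = 0:
q and p = 0 and 1/6 = 0
p or q = 1/6 or 0 = 1/6
(q and p) or (p or q) = 0 or 1/6 = 1/6
not ((q and p) or (p or q)) = not 1/6 = 0
q and p = 0 and 1/6 = 0
not (q and p) = not 0 = 1
not q = not 0 = 1
not q = not 0 = 1
not q implies not q = 1 implies 1 = 1
not (q and p) implies (not q implies not q) = 1 implies 1 = 1
not ((q and p) or (p or q)) or (not (q and p) implies (not q implies not q)) = 0 or 1 = 1
not p = not 1/6 = 0
not q = not 0 = 1
not p and not q = 0 and 1 = 0
q or q = 0 or 0 = 0
(q or q) and p = 0 and 1/6 = 0
(not p and not q) or ((q or q) and p) = 0 or 0 = 0
p and p = 1/6 and 1/6 = 1/6
(p and p) or q = 1/6 or 0 = 1/6
p implies q = 1/6 implies 0 = 0
((p and p) or q) or (p implies q) = 1/6 or 0 = 1/6
((not p and not q) or ((q or q) and p)) or (((p and p) or q) or (p implies q)) = 0 or 1/6 = 1/6
(not ((q and p) or (p or q)) or (not (q and p) implies (not q implies not q))) implies (((not p and not q) or ((q or q) and p)) or (((p and p) or q) or (p implies q))) = 1 implies 1/6 = 1/6
No assignment yields a value below 1/6, so this is the minimum.

1/6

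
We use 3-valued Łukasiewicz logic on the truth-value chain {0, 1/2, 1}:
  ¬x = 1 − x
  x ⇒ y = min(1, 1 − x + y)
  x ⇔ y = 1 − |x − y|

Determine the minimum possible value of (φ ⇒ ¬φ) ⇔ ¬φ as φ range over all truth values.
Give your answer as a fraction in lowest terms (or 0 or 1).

1/2

Take φ = 1/2:
¬φ = ¬1/2 = 1/2
φ ⇒ ¬φ = 1/2 ⇒ 1/2 = 1
¬φ = ¬1/2 = 1/2
(φ ⇒ ¬φ) ⇔ ¬φ = 1 ⇔ 1/2 = 1/2
No assignment yields a value below 1/2, so this is the minimum.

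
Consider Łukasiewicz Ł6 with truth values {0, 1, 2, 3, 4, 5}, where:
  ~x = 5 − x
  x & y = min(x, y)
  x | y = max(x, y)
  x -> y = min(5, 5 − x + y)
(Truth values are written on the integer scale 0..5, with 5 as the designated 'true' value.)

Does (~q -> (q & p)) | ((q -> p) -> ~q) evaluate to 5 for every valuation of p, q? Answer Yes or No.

No

Counterexample: take p = 1, q = 1.
~q = ~1 = 4
q & p = 1 & 1 = 1
~q -> (q & p) = 4 -> 1 = 2
q -> p = 1 -> 1 = 5
~q = ~1 = 4
(q -> p) -> ~q = 5 -> 4 = 4
(~q -> (q & p)) | ((q -> p) -> ~q) = 2 | 4 = 4
This gives 4 ≠ 5.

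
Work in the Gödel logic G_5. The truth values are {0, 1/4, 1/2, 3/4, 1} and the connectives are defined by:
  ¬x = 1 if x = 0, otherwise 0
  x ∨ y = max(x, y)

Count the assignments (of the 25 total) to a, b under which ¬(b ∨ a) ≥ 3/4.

1

value 1: 1 assignment (counts)
value 0: 24 assignments
So 1 of the 25 assignments meets the threshold.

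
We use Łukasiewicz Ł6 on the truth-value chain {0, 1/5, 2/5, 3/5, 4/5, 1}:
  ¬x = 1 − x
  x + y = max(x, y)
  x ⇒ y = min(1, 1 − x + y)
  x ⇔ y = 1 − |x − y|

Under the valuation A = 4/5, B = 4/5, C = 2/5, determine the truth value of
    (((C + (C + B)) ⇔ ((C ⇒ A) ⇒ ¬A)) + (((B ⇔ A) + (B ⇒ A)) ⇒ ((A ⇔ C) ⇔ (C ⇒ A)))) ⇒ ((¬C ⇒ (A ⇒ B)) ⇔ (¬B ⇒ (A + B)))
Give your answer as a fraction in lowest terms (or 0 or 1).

C + B = 2/5 + 4/5 = 4/5
C + (C + B) = 2/5 + 4/5 = 4/5
C ⇒ A = 2/5 ⇒ 4/5 = 1
¬A = ¬4/5 = 1/5
(C ⇒ A) ⇒ ¬A = 1 ⇒ 1/5 = 1/5
(C + (C + B)) ⇔ ((C ⇒ A) ⇒ ¬A) = 4/5 ⇔ 1/5 = 2/5
B ⇔ A = 4/5 ⇔ 4/5 = 1
B ⇒ A = 4/5 ⇒ 4/5 = 1
(B ⇔ A) + (B ⇒ A) = 1 + 1 = 1
A ⇔ C = 4/5 ⇔ 2/5 = 3/5
C ⇒ A = 2/5 ⇒ 4/5 = 1
(A ⇔ C) ⇔ (C ⇒ A) = 3/5 ⇔ 1 = 3/5
((B ⇔ A) + (B ⇒ A)) ⇒ ((A ⇔ C) ⇔ (C ⇒ A)) = 1 ⇒ 3/5 = 3/5
((C + (C + B)) ⇔ ((C ⇒ A) ⇒ ¬A)) + (((B ⇔ A) + (B ⇒ A)) ⇒ ((A ⇔ C) ⇔ (C ⇒ A))) = 2/5 + 3/5 = 3/5
¬C = ¬2/5 = 3/5
A ⇒ B = 4/5 ⇒ 4/5 = 1
¬C ⇒ (A ⇒ B) = 3/5 ⇒ 1 = 1
¬B = ¬4/5 = 1/5
A + B = 4/5 + 4/5 = 4/5
¬B ⇒ (A + B) = 1/5 ⇒ 4/5 = 1
(¬C ⇒ (A ⇒ B)) ⇔ (¬B ⇒ (A + B)) = 1 ⇔ 1 = 1
(((C + (C + B)) ⇔ ((C ⇒ A) ⇒ ¬A)) + (((B ⇔ A) + (B ⇒ A)) ⇒ ((A ⇔ C) ⇔ (C ⇒ A)))) ⇒ ((¬C ⇒ (A ⇒ B)) ⇔ (¬B ⇒ (A + B))) = 3/5 ⇒ 1 = 1

1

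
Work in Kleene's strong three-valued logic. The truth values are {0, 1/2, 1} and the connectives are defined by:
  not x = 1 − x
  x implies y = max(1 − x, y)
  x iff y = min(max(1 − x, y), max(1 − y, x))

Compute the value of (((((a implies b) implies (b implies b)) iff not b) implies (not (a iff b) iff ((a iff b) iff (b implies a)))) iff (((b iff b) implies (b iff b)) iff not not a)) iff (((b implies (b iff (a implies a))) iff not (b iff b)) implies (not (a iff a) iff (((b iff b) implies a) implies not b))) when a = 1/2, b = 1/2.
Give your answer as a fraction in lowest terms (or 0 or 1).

1/2

a implies b = 1/2 implies 1/2 = 1/2
b implies b = 1/2 implies 1/2 = 1/2
(a implies b) implies (b implies b) = 1/2 implies 1/2 = 1/2
not b = not 1/2 = 1/2
((a implies b) implies (b implies b)) iff not b = 1/2 iff 1/2 = 1/2
a iff b = 1/2 iff 1/2 = 1/2
not (a iff b) = not 1/2 = 1/2
a iff b = 1/2 iff 1/2 = 1/2
b implies a = 1/2 implies 1/2 = 1/2
(a iff b) iff (b implies a) = 1/2 iff 1/2 = 1/2
not (a iff b) iff ((a iff b) iff (b implies a)) = 1/2 iff 1/2 = 1/2
(((a implies b) implies (b implies b)) iff not b) implies (not (a iff b) iff ((a iff b) iff (b implies a))) = 1/2 implies 1/2 = 1/2
b iff b = 1/2 iff 1/2 = 1/2
b iff b = 1/2 iff 1/2 = 1/2
(b iff b) implies (b iff b) = 1/2 implies 1/2 = 1/2
not a = not 1/2 = 1/2
not not a = not 1/2 = 1/2
((b iff b) implies (b iff b)) iff not not a = 1/2 iff 1/2 = 1/2
((((a implies b) implies (b implies b)) iff not b) implies (not (a iff b) iff ((a iff b) iff (b implies a)))) iff (((b iff b) implies (b iff b)) iff not not a) = 1/2 iff 1/2 = 1/2
a implies a = 1/2 implies 1/2 = 1/2
b iff (a implies a) = 1/2 iff 1/2 = 1/2
b implies (b iff (a implies a)) = 1/2 implies 1/2 = 1/2
b iff b = 1/2 iff 1/2 = 1/2
not (b iff b) = not 1/2 = 1/2
(b implies (b iff (a implies a))) iff not (b iff b) = 1/2 iff 1/2 = 1/2
a iff a = 1/2 iff 1/2 = 1/2
not (a iff a) = not 1/2 = 1/2
b iff b = 1/2 iff 1/2 = 1/2
(b iff b) implies a = 1/2 implies 1/2 = 1/2
not b = not 1/2 = 1/2
((b iff b) implies a) implies not b = 1/2 implies 1/2 = 1/2
not (a iff a) iff (((b iff b) implies a) implies not b) = 1/2 iff 1/2 = 1/2
((b implies (b iff (a implies a))) iff not (b iff b)) implies (not (a iff a) iff (((b iff b) implies a) implies not b)) = 1/2 implies 1/2 = 1/2
(((((a implies b) implies (b implies b)) iff not b) implies (not (a iff b) iff ((a iff b) iff (b implies a)))) iff (((b iff b) implies (b iff b)) iff not not a)) iff (((b implies (b iff (a implies a))) iff not (b iff b)) implies (not (a iff a) iff (((b iff b) implies a) implies not b))) = 1/2 iff 1/2 = 1/2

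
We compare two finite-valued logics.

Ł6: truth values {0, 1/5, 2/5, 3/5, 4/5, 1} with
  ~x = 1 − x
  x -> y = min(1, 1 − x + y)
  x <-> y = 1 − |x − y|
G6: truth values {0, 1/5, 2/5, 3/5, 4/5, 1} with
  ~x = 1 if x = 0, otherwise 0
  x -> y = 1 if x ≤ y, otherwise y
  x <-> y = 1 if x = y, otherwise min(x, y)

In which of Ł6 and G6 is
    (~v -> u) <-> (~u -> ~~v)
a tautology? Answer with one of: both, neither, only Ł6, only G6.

In Ł6: every assignment gives 1 — tautology.
In G6: at u = 1/5, v = 0 the value is 1/5 — not a tautology.

only Ł6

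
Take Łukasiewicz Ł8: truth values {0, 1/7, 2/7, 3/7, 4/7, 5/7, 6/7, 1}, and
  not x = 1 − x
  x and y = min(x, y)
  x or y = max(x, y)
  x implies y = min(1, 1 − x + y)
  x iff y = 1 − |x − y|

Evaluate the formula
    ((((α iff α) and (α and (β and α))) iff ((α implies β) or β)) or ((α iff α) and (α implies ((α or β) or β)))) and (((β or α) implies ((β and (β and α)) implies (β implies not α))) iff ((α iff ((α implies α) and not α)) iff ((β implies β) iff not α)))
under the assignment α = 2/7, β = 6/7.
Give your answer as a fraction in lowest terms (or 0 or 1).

6/7

α iff α = 2/7 iff 2/7 = 1
β and α = 6/7 and 2/7 = 2/7
α and (β and α) = 2/7 and 2/7 = 2/7
(α iff α) and (α and (β and α)) = 1 and 2/7 = 2/7
α implies β = 2/7 implies 6/7 = 1
(α implies β) or β = 1 or 6/7 = 1
((α iff α) and (α and (β and α))) iff ((α implies β) or β) = 2/7 iff 1 = 2/7
α iff α = 2/7 iff 2/7 = 1
α or β = 2/7 or 6/7 = 6/7
(α or β) or β = 6/7 or 6/7 = 6/7
α implies ((α or β) or β) = 2/7 implies 6/7 = 1
(α iff α) and (α implies ((α or β) or β)) = 1 and 1 = 1
(((α iff α) and (α and (β and α))) iff ((α implies β) or β)) or ((α iff α) and (α implies ((α or β) or β))) = 2/7 or 1 = 1
β or α = 6/7 or 2/7 = 6/7
β and α = 6/7 and 2/7 = 2/7
β and (β and α) = 6/7 and 2/7 = 2/7
not α = not 2/7 = 5/7
β implies not α = 6/7 implies 5/7 = 6/7
(β and (β and α)) implies (β implies not α) = 2/7 implies 6/7 = 1
(β or α) implies ((β and (β and α)) implies (β implies not α)) = 6/7 implies 1 = 1
α implies α = 2/7 implies 2/7 = 1
not α = not 2/7 = 5/7
(α implies α) and not α = 1 and 5/7 = 5/7
α iff ((α implies α) and not α) = 2/7 iff 5/7 = 4/7
β implies β = 6/7 implies 6/7 = 1
not α = not 2/7 = 5/7
(β implies β) iff not α = 1 iff 5/7 = 5/7
(α iff ((α implies α) and not α)) iff ((β implies β) iff not α) = 4/7 iff 5/7 = 6/7
((β or α) implies ((β and (β and α)) implies (β implies not α))) iff ((α iff ((α implies α) and not α)) iff ((β implies β) iff not α)) = 1 iff 6/7 = 6/7
((((α iff α) and (α and (β and α))) iff ((α implies β) or β)) or ((α iff α) and (α implies ((α or β) or β)))) and (((β or α) implies ((β and (β and α)) implies (β implies not α))) iff ((α iff ((α implies α) and not α)) iff ((β implies β) iff not α))) = 1 and 6/7 = 6/7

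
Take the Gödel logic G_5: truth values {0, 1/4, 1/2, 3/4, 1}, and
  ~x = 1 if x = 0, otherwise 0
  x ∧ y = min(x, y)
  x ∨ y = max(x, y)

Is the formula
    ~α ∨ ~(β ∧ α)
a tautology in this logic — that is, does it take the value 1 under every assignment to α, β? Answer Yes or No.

Counterexample: take α = 1/4, β = 1/4.
~α = ~1/4 = 0
β ∧ α = 1/4 ∧ 1/4 = 1/4
~(β ∧ α) = ~1/4 = 0
~α ∨ ~(β ∧ α) = 0 ∨ 0 = 0
This gives 0 ≠ 1.

No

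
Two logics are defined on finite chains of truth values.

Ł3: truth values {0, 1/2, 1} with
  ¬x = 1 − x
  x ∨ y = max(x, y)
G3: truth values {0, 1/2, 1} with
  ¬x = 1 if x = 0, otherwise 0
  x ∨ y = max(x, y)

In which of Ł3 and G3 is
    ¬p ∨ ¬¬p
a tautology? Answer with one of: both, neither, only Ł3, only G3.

In Ł3: at p = 1/2 the value is 1/2 — not a tautology.
In G3: every assignment gives 1 — tautology.

only G3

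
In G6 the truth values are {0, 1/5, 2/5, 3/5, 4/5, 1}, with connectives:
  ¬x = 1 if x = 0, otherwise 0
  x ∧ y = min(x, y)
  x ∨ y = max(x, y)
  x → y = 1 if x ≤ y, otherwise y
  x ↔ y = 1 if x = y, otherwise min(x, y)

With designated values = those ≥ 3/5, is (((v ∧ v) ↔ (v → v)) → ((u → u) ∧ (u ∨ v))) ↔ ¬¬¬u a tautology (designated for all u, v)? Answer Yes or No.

No

Counterexample: take u = 1/5, v = 0.
v ∧ v = 0 ∧ 0 = 0
v → v = 0 → 0 = 1
(v ∧ v) ↔ (v → v) = 0 ↔ 1 = 0
u → u = 1/5 → 1/5 = 1
u ∨ v = 1/5 ∨ 0 = 1/5
(u → u) ∧ (u ∨ v) = 1 ∧ 1/5 = 1/5
((v ∧ v) ↔ (v → v)) → ((u → u) ∧ (u ∨ v)) = 0 → 1/5 = 1
¬u = ¬1/5 = 0
¬¬u = ¬0 = 1
¬¬¬u = ¬1 = 0
(((v ∧ v) ↔ (v → v)) → ((u → u) ∧ (u ∨ v))) ↔ ¬¬¬u = 1 ↔ 0 = 0
This gives 0, which is below 3/5.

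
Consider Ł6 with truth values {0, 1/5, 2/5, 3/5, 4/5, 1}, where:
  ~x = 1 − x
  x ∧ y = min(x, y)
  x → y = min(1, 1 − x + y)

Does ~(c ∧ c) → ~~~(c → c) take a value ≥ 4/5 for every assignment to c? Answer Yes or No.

Counterexample: take c = 0.
c ∧ c = 0 ∧ 0 = 0
~(c ∧ c) = ~0 = 1
c → c = 0 → 0 = 1
~(c → c) = ~1 = 0
~~(c → c) = ~0 = 1
~~~(c → c) = ~1 = 0
~(c ∧ c) → ~~~(c → c) = 1 → 0 = 0
This gives 0, which is below 4/5.

No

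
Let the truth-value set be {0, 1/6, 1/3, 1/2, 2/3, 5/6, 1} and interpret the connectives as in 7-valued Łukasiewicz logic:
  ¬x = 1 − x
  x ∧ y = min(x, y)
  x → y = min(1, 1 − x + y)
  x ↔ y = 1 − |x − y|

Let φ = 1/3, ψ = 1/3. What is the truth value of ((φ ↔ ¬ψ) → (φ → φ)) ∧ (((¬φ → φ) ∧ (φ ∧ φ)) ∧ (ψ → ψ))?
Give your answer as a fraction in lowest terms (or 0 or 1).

1/3

¬ψ = ¬1/3 = 2/3
φ ↔ ¬ψ = 1/3 ↔ 2/3 = 2/3
φ → φ = 1/3 → 1/3 = 1
(φ ↔ ¬ψ) → (φ → φ) = 2/3 → 1 = 1
¬φ = ¬1/3 = 2/3
¬φ → φ = 2/3 → 1/3 = 2/3
φ ∧ φ = 1/3 ∧ 1/3 = 1/3
(¬φ → φ) ∧ (φ ∧ φ) = 2/3 ∧ 1/3 = 1/3
ψ → ψ = 1/3 → 1/3 = 1
((¬φ → φ) ∧ (φ ∧ φ)) ∧ (ψ → ψ) = 1/3 ∧ 1 = 1/3
((φ ↔ ¬ψ) → (φ → φ)) ∧ (((¬φ → φ) ∧ (φ ∧ φ)) ∧ (ψ → ψ)) = 1 ∧ 1/3 = 1/3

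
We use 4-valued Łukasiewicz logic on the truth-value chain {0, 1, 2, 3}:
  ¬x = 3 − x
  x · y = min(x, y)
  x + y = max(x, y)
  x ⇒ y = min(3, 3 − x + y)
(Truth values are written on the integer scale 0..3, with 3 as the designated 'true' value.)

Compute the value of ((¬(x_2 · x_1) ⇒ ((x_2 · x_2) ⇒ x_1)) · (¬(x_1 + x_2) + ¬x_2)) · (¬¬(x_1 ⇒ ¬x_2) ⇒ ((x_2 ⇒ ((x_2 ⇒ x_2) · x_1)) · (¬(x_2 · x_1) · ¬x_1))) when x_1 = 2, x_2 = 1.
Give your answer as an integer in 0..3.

1

x_2 · x_1 = 1 · 2 = 1
¬(x_2 · x_1) = ¬1 = 2
x_2 · x_2 = 1 · 1 = 1
(x_2 · x_2) ⇒ x_1 = 1 ⇒ 2 = 3
¬(x_2 · x_1) ⇒ ((x_2 · x_2) ⇒ x_1) = 2 ⇒ 3 = 3
x_1 + x_2 = 2 + 1 = 2
¬(x_1 + x_2) = ¬2 = 1
¬x_2 = ¬1 = 2
¬(x_1 + x_2) + ¬x_2 = 1 + 2 = 2
(¬(x_2 · x_1) ⇒ ((x_2 · x_2) ⇒ x_1)) · (¬(x_1 + x_2) + ¬x_2) = 3 · 2 = 2
¬x_2 = ¬1 = 2
x_1 ⇒ ¬x_2 = 2 ⇒ 2 = 3
¬(x_1 ⇒ ¬x_2) = ¬3 = 0
¬¬(x_1 ⇒ ¬x_2) = ¬0 = 3
x_2 ⇒ x_2 = 1 ⇒ 1 = 3
(x_2 ⇒ x_2) · x_1 = 3 · 2 = 2
x_2 ⇒ ((x_2 ⇒ x_2) · x_1) = 1 ⇒ 2 = 3
x_2 · x_1 = 1 · 2 = 1
¬(x_2 · x_1) = ¬1 = 2
¬x_1 = ¬2 = 1
¬(x_2 · x_1) · ¬x_1 = 2 · 1 = 1
(x_2 ⇒ ((x_2 ⇒ x_2) · x_1)) · (¬(x_2 · x_1) · ¬x_1) = 3 · 1 = 1
¬¬(x_1 ⇒ ¬x_2) ⇒ ((x_2 ⇒ ((x_2 ⇒ x_2) · x_1)) · (¬(x_2 · x_1) · ¬x_1)) = 3 ⇒ 1 = 1
((¬(x_2 · x_1) ⇒ ((x_2 · x_2) ⇒ x_1)) · (¬(x_1 + x_2) + ¬x_2)) · (¬¬(x_1 ⇒ ¬x_2) ⇒ ((x_2 ⇒ ((x_2 ⇒ x_2) · x_1)) · (¬(x_2 · x_1) · ¬x_1))) = 2 · 1 = 1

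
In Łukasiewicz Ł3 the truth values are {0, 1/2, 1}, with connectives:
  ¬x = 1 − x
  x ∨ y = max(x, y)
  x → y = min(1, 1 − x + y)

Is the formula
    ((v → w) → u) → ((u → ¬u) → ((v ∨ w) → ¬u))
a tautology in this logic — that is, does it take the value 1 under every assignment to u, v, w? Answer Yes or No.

No

Counterexample: take u = 1/2, v = 1, w = 0.
v → w = 1 → 0 = 0
(v → w) → u = 0 → 1/2 = 1
¬u = ¬1/2 = 1/2
u → ¬u = 1/2 → 1/2 = 1
v ∨ w = 1 ∨ 0 = 1
¬u = ¬1/2 = 1/2
(v ∨ w) → ¬u = 1 → 1/2 = 1/2
(u → ¬u) → ((v ∨ w) → ¬u) = 1 → 1/2 = 1/2
((v → w) → u) → ((u → ¬u) → ((v ∨ w) → ¬u)) = 1 → 1/2 = 1/2
This gives 1/2 ≠ 1.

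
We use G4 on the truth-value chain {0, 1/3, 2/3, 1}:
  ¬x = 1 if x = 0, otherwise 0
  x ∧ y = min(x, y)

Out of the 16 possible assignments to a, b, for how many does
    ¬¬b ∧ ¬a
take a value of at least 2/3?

a = 0, b = 0 ↦ 0  <
a = 0, b = 1/3 ↦ 1  ≥
a = 0, b = 2/3 ↦ 1  ≥
a = 0, b = 1 ↦ 1  ≥
a = 1/3, b = 0 ↦ 0  <
a = 1/3, b = 1/3 ↦ 0  <
a = 1/3, b = 2/3 ↦ 0  <
a = 1/3, b = 1 ↦ 0  <
a = 2/3, b = 0 ↦ 0  <
a = 2/3, b = 1/3 ↦ 0  <
a = 2/3, b = 2/3 ↦ 0  <
a = 2/3, b = 1 ↦ 0  <
a = 1, b = 0 ↦ 0  <
a = 1, b = 1/3 ↦ 0  <
a = 1, b = 2/3 ↦ 0  <
a = 1, b = 1 ↦ 0  <
So 3 of the 16 assignments meet the threshold.

3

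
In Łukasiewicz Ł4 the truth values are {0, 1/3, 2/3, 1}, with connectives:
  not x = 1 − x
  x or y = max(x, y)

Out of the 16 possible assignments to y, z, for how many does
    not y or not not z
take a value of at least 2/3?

y = 0, z = 0 ↦ 1  ≥
y = 0, z = 1/3 ↦ 1  ≥
y = 0, z = 2/3 ↦ 1  ≥
y = 0, z = 1 ↦ 1  ≥
y = 1/3, z = 0 ↦ 2/3  ≥
y = 1/3, z = 1/3 ↦ 2/3  ≥
y = 1/3, z = 2/3 ↦ 2/3  ≥
y = 1/3, z = 1 ↦ 1  ≥
y = 2/3, z = 0 ↦ 1/3  <
y = 2/3, z = 1/3 ↦ 1/3  <
y = 2/3, z = 2/3 ↦ 2/3  ≥
y = 2/3, z = 1 ↦ 1  ≥
y = 1, z = 0 ↦ 0  <
y = 1, z = 1/3 ↦ 1/3  <
y = 1, z = 2/3 ↦ 2/3  ≥
y = 1, z = 1 ↦ 1  ≥
So 12 of the 16 assignments meet the threshold.

12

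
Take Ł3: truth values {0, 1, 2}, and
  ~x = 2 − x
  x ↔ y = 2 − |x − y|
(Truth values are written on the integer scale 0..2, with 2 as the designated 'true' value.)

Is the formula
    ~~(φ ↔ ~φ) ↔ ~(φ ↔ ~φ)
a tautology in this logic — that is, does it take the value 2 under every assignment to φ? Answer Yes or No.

No

Counterexample: take φ = 0.
~φ = ~0 = 2
φ ↔ ~φ = 0 ↔ 2 = 0
~(φ ↔ ~φ) = ~0 = 2
~~(φ ↔ ~φ) = ~2 = 0
~(φ ↔ ~φ) = ~0 = 2
~~(φ ↔ ~φ) ↔ ~(φ ↔ ~φ) = 0 ↔ 2 = 0
This gives 0 ≠ 2.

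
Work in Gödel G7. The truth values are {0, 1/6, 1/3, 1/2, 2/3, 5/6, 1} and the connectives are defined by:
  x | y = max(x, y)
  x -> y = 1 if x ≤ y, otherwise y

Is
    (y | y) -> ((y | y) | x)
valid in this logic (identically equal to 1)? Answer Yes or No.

Yes

At x = 2/3, y = 2/3, for instance:
y | y = 2/3 | 2/3 = 2/3
(y | y) | x = 2/3 | 2/3 = 2/3
(y | y) -> ((y | y) | x) = 2/3 -> 2/3 = 1
and checking the remaining 48 assignments likewise gives ≥ 1 in every case.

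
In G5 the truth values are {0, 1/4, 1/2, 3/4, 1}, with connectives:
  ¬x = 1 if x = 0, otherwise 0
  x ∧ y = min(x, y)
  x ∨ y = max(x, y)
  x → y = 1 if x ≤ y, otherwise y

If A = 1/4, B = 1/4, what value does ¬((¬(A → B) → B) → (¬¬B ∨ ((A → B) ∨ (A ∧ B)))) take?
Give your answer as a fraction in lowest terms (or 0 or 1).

0

A → B = 1/4 → 1/4 = 1
¬(A → B) = ¬1 = 0
¬(A → B) → B = 0 → 1/4 = 1
¬B = ¬1/4 = 0
¬¬B = ¬0 = 1
A → B = 1/4 → 1/4 = 1
A ∧ B = 1/4 ∧ 1/4 = 1/4
(A → B) ∨ (A ∧ B) = 1 ∨ 1/4 = 1
¬¬B ∨ ((A → B) ∨ (A ∧ B)) = 1 ∨ 1 = 1
(¬(A → B) → B) → (¬¬B ∨ ((A → B) ∨ (A ∧ B))) = 1 → 1 = 1
¬((¬(A → B) → B) → (¬¬B ∨ ((A → B) ∨ (A ∧ B)))) = ¬1 = 0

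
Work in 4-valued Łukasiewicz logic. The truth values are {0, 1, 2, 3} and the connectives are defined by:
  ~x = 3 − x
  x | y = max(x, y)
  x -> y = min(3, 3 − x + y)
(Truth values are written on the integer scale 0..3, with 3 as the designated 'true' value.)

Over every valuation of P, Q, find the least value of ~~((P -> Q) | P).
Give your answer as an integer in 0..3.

2

Take P = 1, Q = 0:
P -> Q = 1 -> 0 = 2
(P -> Q) | P = 2 | 1 = 2
~((P -> Q) | P) = ~2 = 1
~~((P -> Q) | P) = ~1 = 2
No assignment yields a value below 2, so this is the minimum.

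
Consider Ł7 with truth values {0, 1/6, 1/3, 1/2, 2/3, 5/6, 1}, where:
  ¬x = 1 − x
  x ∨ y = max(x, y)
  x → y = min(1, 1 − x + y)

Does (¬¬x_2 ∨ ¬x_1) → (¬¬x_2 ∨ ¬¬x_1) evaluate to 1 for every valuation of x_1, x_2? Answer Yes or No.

No

Counterexample: take x_1 = 0, x_2 = 0.
¬x_2 = ¬0 = 1
¬¬x_2 = ¬1 = 0
¬x_1 = ¬0 = 1
¬¬x_2 ∨ ¬x_1 = 0 ∨ 1 = 1
¬x_2 = ¬0 = 1
¬¬x_2 = ¬1 = 0
¬x_1 = ¬0 = 1
¬¬x_1 = ¬1 = 0
¬¬x_2 ∨ ¬¬x_1 = 0 ∨ 0 = 0
(¬¬x_2 ∨ ¬x_1) → (¬¬x_2 ∨ ¬¬x_1) = 1 → 0 = 0
This gives 0 ≠ 1.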